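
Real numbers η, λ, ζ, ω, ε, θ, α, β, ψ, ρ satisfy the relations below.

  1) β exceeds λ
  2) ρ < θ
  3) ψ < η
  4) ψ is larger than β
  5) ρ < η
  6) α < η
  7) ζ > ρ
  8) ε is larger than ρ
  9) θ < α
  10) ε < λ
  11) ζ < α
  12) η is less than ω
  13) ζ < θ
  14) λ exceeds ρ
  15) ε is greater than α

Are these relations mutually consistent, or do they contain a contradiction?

consistent

Every relation is compatible with ρ < ζ < θ < α < ε < λ < β < ψ < η < ω; the set is consistent.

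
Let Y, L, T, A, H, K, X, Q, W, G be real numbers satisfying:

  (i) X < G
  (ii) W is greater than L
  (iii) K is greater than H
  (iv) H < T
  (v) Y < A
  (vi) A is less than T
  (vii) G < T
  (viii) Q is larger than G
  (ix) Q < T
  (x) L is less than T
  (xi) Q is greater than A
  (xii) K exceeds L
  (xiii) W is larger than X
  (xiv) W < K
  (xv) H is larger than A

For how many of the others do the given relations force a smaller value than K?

Directly below K: L, W, H.
One step further: X, A (5 so far).
One step further: Y (6 so far).
No other element is forced below K by the given relations, so the count is 6.

6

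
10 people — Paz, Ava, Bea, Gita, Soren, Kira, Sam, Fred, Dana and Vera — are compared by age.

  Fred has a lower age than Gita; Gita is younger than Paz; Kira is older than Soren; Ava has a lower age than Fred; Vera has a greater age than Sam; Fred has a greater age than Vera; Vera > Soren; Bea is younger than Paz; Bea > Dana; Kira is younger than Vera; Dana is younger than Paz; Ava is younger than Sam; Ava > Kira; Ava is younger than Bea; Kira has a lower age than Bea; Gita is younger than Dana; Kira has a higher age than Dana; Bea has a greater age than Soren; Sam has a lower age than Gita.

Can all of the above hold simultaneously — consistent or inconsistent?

Chaining the given relations yields Kira < Ava < Sam < Vera < Fred < Gita < Dana, so Kira < Dana. But one relation states Dana < Kira. These cannot both hold.

inconsistent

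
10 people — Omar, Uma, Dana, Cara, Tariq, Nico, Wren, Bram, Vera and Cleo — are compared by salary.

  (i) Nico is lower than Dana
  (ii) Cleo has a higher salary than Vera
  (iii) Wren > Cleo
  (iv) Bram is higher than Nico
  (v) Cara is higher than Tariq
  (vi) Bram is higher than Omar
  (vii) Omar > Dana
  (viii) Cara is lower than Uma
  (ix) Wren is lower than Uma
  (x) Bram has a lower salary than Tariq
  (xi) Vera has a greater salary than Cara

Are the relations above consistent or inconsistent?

The single ordering Nico < Dana < Omar < Bram < Tariq < Cara < Vera < Cleo < Wren < Uma satisfies every listed relation, so no contradiction arises.

consistent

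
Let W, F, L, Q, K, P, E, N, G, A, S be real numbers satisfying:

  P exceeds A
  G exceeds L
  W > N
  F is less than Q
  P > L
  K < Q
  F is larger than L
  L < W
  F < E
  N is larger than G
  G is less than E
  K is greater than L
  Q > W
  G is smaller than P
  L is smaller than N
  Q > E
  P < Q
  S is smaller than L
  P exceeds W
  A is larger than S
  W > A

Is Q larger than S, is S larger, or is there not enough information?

Q

S < L < G < N < W < Q, by transitivity through L, G, N, W.
So Q is larger.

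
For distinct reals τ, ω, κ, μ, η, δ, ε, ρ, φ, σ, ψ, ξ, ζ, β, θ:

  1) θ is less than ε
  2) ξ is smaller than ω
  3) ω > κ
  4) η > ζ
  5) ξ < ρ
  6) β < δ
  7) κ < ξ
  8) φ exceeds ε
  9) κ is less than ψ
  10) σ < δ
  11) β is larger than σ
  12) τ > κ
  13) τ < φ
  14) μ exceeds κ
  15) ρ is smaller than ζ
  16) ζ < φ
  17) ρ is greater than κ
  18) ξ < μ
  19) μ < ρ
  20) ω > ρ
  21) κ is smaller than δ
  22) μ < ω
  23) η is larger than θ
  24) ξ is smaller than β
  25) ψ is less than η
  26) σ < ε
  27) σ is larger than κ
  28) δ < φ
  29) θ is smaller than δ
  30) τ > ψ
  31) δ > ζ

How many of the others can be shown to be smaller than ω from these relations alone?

Directly below ω: κ, ξ, μ, ρ.
No other element is forced below ω by the given relations, so the count is 4.

4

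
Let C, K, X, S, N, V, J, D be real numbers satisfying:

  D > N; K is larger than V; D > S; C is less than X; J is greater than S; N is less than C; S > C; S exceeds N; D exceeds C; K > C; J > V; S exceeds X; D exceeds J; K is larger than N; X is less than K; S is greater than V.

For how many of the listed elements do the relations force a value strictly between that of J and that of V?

1

Chaining upward from V reaches: K, S, D.
Chaining downward from J reaches: N, C, X, S.
Strictly between V and J are those in both lists: S — 1 element.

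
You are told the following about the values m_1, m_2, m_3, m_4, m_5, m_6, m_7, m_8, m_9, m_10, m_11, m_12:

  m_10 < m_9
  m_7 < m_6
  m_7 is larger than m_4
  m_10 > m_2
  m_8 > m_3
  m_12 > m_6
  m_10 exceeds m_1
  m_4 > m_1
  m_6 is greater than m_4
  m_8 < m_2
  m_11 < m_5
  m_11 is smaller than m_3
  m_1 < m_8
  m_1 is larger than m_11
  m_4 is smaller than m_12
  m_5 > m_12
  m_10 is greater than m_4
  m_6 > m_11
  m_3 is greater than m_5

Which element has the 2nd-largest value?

Piecing the relations together gives one ordering: m_11 < m_1 < m_4 < m_7 < m_6 < m_12 < m_5 < m_3 < m_8 < m_2 < m_10 < m_9.
The 2nd largest is m_10.

m_10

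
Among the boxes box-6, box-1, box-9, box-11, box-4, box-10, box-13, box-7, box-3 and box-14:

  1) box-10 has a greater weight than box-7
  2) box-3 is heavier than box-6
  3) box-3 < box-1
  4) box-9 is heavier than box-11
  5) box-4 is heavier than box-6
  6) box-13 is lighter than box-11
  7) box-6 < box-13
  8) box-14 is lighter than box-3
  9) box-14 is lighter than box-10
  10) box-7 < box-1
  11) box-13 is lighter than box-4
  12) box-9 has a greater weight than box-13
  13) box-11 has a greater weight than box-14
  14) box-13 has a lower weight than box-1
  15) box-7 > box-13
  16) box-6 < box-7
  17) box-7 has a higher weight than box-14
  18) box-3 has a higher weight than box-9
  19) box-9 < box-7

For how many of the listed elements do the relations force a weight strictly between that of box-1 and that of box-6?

5

Chaining upward from box-6 reaches: box-13, box-4, box-11, box-9, box-7, box-3, box-10.
Chaining downward from box-1 reaches: box-13, box-14, box-11, box-9, box-7, box-3.
Strictly between box-6 and box-1 are those in both lists: box-13, box-11, box-9, box-7, box-3 — 5 elements.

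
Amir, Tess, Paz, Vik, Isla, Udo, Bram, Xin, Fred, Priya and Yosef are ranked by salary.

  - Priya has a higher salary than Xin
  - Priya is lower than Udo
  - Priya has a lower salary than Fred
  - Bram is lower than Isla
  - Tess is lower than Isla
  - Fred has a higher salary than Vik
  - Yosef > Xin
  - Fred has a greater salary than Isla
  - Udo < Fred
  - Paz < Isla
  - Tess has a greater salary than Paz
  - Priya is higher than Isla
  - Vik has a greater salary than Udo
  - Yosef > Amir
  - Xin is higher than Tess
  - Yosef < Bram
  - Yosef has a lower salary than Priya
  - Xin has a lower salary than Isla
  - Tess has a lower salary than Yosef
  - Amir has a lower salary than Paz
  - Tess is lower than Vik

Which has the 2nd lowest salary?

Paz

Chaining the given pairs: Amir < Paz < Tess < Xin < Yosef < Bram < Isla < Priya < Udo < Vik < Fred.
The 2nd smallest is Paz.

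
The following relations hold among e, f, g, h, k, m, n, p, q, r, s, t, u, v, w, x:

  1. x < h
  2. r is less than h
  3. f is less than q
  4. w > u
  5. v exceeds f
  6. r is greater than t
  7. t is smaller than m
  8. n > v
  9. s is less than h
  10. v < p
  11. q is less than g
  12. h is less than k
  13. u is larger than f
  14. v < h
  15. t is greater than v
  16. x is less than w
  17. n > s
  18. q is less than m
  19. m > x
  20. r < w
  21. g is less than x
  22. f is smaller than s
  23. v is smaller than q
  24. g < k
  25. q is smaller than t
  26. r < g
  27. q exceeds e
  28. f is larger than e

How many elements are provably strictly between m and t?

Chaining upward from t reaches: r, g, x, w, h, k.
Chaining downward from m reaches: e, f, v, q, r, g, x.
Strictly between t and m are those in both lists: r, g, x — 3 elements.

3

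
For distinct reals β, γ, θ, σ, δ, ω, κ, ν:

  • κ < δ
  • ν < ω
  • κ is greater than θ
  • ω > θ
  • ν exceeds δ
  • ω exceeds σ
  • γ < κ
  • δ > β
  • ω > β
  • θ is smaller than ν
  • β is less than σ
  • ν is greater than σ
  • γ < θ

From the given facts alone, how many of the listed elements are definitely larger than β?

4

The elements the relations force above β are σ, δ, ν, ω — no chain reaches any other.
That is 4.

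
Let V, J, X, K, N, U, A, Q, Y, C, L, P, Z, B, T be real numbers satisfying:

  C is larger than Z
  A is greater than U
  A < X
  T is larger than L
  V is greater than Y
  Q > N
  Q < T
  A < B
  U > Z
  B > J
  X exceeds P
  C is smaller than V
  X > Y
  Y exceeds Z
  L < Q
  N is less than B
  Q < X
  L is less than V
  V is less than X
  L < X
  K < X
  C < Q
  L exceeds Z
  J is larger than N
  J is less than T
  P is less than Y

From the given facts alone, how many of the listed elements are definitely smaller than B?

Directly below B: N, A, J.
One step further: U (4 so far).
One step further: Z (5 so far).
Nothing else is reachable below B; 5 in all.

5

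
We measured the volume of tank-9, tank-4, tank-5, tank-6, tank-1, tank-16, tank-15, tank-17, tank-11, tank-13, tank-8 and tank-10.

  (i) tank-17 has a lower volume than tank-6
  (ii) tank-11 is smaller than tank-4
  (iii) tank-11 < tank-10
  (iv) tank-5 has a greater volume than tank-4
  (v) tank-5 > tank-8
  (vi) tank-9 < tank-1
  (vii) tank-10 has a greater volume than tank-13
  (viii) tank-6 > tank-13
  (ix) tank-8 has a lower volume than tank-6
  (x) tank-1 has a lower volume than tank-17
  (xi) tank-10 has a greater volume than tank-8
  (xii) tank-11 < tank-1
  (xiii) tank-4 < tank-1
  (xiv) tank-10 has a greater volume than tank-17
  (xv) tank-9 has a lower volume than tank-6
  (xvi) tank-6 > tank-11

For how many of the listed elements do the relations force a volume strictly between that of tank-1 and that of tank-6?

The relations place tank-1 below tank-6. An element lies strictly between them when it is forced above tank-1 and also forced below tank-6.
Above tank-1: {tank-17, tank-10}. Below tank-6: {tank-11, tank-9, tank-4, tank-13, tank-17, tank-8}.
Intersection: {tank-17} — 1.

1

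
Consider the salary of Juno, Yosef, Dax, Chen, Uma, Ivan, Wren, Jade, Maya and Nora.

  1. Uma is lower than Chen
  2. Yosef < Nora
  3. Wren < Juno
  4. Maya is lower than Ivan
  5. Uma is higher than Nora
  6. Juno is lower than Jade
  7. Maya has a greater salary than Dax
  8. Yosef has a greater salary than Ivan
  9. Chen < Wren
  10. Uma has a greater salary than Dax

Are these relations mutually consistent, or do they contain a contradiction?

The single ordering Dax < Maya < Ivan < Yosef < Nora < Uma < Chen < Wren < Juno < Jade satisfies every listed relation, so no contradiction arises.

consistent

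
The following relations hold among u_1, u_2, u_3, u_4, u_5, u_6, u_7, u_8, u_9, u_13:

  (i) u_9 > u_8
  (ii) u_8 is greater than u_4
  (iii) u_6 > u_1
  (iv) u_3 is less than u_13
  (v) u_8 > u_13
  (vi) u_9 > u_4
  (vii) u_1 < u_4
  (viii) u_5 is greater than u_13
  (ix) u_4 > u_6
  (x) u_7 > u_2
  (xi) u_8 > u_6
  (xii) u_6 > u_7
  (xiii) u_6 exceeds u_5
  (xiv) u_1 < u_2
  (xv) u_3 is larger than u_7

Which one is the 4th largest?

u_6

The consecutive relations fix a unique order: u_1 < u_2 < u_7 < u_3 < u_13 < u_5 < u_6 < u_4 < u_8 < u_9.
Counting 4 from the largest end gives u_6.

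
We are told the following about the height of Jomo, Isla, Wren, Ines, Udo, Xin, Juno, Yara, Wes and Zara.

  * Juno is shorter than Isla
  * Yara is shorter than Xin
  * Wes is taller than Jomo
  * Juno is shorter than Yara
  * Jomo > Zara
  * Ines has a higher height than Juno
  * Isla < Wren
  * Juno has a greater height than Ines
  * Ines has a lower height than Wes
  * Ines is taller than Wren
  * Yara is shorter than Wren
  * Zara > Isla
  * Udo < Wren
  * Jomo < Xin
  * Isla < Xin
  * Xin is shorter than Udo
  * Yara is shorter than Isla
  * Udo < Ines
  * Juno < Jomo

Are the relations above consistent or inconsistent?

inconsistent

Chaining the given relations yields Juno < Yara < Isla < Zara < Jomo < Xin < Udo < Wren < Ines, so Juno < Ines. But one relation states Ines < Juno. These cannot both hold.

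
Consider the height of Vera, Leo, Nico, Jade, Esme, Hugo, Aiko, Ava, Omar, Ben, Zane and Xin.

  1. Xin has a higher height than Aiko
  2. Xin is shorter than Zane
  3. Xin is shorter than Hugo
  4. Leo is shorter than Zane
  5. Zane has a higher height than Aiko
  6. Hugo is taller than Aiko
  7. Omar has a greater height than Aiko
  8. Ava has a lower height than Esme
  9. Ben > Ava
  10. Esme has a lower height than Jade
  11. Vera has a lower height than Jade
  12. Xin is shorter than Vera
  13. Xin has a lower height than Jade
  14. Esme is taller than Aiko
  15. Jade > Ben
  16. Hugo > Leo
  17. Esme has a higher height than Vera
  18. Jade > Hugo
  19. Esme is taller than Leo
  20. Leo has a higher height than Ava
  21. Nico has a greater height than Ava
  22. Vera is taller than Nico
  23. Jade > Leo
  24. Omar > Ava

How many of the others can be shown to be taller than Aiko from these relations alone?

Directly above Aiko: Xin, Zane, Omar, Hugo, Esme.
One step further: Vera, Jade (7 so far).
Nothing else is reachable above Aiko; 7 in all.

7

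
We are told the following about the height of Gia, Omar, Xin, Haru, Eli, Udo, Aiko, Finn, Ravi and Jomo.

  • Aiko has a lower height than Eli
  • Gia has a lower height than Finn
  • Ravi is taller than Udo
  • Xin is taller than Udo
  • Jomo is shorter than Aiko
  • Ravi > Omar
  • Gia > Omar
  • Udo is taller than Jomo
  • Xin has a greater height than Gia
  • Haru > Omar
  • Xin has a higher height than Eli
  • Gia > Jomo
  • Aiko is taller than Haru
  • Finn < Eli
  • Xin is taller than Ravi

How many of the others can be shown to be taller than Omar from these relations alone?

The elements the relations force above Omar are Haru, Gia, Aiko, Ravi, Finn, Eli, Xin — no chain reaches any other.
That is 7.

7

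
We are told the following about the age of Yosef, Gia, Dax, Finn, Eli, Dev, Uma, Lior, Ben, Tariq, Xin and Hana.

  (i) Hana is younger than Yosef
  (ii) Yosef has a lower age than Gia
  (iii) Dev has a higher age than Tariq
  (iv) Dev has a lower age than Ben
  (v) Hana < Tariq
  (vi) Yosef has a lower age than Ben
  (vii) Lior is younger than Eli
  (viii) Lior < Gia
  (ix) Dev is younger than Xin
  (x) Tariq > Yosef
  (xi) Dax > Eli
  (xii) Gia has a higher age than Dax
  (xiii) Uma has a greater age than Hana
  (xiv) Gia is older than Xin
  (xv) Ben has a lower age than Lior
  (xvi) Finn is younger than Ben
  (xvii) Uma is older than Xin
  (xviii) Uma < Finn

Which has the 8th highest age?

Piecing the relations together gives one ordering: Hana < Yosef < Tariq < Dev < Xin < Uma < Finn < Ben < Lior < Eli < Dax < Gia.
Counting 8 from the largest end gives Xin.

Xin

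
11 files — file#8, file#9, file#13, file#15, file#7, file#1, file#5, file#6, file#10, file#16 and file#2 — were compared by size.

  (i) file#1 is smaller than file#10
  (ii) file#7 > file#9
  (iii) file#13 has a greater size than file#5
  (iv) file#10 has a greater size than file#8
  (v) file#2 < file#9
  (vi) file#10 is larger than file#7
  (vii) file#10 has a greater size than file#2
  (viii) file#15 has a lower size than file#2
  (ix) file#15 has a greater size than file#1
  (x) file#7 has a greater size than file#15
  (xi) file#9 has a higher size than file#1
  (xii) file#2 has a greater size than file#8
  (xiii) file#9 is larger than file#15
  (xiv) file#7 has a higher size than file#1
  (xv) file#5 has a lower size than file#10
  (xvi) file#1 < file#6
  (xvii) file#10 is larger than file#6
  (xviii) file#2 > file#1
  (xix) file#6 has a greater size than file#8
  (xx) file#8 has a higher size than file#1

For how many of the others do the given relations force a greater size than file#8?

5

The elements the relations force above file#8 are file#2, file#6, file#9, file#7, file#10 — no chain reaches any other.
That is 5.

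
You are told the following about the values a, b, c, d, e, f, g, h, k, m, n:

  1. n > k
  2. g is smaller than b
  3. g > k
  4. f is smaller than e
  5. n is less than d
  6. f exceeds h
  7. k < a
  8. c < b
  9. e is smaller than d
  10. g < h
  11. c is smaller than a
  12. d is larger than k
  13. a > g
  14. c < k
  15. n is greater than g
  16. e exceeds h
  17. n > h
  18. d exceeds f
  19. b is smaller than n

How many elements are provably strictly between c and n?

4

The relations place c below n. An element lies strictly between them when it is forced above c and also forced below n.
Above c: {k, g, b, h, f, e, d, a}. Below n: {k, g, b, h}.
Intersection: {k, g, b, h} — 4.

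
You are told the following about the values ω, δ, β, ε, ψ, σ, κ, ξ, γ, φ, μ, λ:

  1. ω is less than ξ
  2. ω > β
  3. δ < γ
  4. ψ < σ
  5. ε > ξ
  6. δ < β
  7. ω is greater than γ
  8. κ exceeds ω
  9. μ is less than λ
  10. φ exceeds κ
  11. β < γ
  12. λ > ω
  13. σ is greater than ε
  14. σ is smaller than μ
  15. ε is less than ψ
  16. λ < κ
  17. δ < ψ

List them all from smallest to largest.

δ < β < γ < ω < ξ < ε < ψ < σ < μ < λ < κ < φ

Nothing is placed below δ, so it is least; from there δ < β; β < γ; γ < ω; ω < ξ; ξ < ε; ε < ψ; ψ < σ; σ < μ; μ < λ; λ < κ; κ < φ, each given directly.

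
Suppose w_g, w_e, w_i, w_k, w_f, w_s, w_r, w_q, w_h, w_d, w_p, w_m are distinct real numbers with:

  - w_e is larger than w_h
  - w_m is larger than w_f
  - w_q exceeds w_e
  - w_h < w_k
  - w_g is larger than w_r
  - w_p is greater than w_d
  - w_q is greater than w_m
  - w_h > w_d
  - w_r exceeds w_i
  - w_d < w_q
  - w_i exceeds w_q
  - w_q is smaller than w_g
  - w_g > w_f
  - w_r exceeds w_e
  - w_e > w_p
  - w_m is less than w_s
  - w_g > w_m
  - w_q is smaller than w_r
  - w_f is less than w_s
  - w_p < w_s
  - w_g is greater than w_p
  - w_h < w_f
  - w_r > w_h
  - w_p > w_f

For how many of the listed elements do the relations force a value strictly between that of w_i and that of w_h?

Chaining upward from w_h reaches: w_f, w_m, w_k, w_p, w_e, w_q, w_s, w_r, w_g.
Chaining downward from w_i reaches: w_d, w_f, w_m, w_p, w_e, w_q.
Strictly between w_h and w_i are those in both lists: w_f, w_m, w_p, w_e, w_q — 5 elements.

5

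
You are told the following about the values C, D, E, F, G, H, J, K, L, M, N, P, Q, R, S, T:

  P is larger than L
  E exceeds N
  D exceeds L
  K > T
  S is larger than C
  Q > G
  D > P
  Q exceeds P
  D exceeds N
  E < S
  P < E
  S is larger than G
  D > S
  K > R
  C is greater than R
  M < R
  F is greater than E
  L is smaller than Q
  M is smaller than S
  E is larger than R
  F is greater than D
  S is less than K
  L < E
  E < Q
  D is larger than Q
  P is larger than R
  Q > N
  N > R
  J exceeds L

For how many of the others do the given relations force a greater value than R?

9

The elements the relations force above R are C, P, N, E, S, K, Q, D, F — no chain reaches any other.
That is 9.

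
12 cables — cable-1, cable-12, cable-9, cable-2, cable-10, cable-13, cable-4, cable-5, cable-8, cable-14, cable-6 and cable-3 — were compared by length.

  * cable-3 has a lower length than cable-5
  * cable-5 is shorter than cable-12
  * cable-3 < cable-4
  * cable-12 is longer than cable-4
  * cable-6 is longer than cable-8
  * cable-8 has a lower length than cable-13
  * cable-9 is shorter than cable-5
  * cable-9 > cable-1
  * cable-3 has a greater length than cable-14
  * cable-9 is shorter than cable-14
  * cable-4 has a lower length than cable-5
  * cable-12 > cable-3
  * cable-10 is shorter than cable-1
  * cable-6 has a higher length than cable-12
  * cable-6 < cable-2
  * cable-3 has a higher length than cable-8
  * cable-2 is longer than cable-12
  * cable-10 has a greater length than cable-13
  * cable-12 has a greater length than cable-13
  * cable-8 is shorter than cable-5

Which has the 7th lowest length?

cable-3

Piecing the relations together gives one ordering: cable-8 < cable-13 < cable-10 < cable-1 < cable-9 < cable-14 < cable-3 < cable-4 < cable-5 < cable-12 < cable-6 < cable-2.
Counting 7 from the smallest end gives cable-3.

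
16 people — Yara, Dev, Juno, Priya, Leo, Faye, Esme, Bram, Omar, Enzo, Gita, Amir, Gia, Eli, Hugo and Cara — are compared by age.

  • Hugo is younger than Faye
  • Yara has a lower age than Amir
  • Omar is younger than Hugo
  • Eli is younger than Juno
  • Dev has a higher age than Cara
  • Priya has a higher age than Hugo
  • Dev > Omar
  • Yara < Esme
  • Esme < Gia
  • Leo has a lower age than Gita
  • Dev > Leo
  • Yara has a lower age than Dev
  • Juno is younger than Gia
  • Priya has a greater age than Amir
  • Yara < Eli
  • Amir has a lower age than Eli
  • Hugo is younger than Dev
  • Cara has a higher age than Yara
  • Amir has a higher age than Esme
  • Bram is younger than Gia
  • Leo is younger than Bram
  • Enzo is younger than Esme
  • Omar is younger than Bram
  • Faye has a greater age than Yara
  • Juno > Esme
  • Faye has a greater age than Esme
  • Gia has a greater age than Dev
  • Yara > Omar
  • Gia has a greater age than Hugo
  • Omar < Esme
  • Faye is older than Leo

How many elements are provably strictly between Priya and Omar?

Chaining upward from Omar reaches: Yara, Hugo, Cara, Esme, Faye, Amir, Eli, Juno, Bram, Dev, Gia.
Chaining downward from Priya reaches: Yara, Hugo, Enzo, Esme, Amir.
Strictly between Omar and Priya are those in both lists: Yara, Hugo, Esme, Amir — 4 elements.

4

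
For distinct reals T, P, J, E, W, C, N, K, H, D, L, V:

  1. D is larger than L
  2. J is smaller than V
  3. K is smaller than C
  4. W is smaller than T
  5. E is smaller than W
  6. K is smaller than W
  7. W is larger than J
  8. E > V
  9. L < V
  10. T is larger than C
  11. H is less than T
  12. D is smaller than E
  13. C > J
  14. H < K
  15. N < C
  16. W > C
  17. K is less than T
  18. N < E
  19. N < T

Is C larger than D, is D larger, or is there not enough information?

undetermined

Following every chain through D: above D we get E, W, T; below D we get L.
C is not reached, and no chain runs the other way from C to D.
So the given relations leave the order of D and C undetermined.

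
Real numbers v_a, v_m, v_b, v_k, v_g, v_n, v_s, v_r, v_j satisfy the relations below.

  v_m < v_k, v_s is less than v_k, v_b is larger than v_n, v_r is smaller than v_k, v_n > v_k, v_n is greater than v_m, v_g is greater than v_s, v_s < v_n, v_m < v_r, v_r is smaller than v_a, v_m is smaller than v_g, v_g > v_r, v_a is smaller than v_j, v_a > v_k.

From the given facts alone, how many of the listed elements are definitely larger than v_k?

4

Directly above v_k: v_n, v_a.
One step further: v_b, v_j (4 so far).
No other element is forced above v_k by the given relations, so the count is 4.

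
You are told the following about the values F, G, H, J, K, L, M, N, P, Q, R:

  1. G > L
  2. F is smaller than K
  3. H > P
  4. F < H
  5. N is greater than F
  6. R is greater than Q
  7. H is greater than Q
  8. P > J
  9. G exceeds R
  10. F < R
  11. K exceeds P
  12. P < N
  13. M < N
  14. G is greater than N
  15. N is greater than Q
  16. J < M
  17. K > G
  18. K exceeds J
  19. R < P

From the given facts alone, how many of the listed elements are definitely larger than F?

From F the given relations immediately reach R, H, N, K.
From those, P, G — 6 in total.
No other element is forced above F by the given relations, so the count is 6.

6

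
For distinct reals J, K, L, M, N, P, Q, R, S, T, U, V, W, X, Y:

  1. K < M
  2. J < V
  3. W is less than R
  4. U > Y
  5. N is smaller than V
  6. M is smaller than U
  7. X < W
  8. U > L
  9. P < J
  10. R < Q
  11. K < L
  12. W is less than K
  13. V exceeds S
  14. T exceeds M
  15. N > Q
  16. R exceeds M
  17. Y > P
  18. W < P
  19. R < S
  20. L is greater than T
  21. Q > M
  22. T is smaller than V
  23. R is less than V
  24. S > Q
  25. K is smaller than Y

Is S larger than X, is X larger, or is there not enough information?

X < W < K < M < R < Q < S, by transitivity through W, K, M, R, Q.
So S is larger.

S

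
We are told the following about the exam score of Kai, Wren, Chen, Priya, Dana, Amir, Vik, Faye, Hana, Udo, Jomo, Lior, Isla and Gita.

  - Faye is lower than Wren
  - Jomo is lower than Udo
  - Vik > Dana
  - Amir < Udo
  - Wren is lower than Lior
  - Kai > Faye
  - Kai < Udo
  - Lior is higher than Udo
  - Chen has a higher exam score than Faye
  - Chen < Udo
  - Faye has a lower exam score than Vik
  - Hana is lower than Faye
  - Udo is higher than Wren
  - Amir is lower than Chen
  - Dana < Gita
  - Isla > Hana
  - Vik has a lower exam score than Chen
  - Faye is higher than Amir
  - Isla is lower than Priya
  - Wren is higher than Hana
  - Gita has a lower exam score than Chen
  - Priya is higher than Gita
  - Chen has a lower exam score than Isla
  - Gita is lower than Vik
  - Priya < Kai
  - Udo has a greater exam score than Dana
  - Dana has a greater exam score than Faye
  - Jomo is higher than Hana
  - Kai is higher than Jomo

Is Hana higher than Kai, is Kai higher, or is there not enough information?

Kai

Hana < Faye and Faye < Dana give Hana < Dana.
With Dana < Gita: Hana < Faye < Dana < Gita.
With Gita < Vik: Hana < Faye < Dana < Gita < Vik.
With Vik < Chen: Hana < Faye < Dana < Gita < Vik < Chen.
With Chen < Isla: Hana < Faye < Dana < Gita < Vik < Chen < Isla.
With Isla < Priya: Hana < Faye < Dana < Gita < Vik < Chen < Isla < Priya.
With Priya < Kai: Hana < Faye < Dana < Gita < Vik < Chen < Isla < Priya < Kai.
So Kai is higher.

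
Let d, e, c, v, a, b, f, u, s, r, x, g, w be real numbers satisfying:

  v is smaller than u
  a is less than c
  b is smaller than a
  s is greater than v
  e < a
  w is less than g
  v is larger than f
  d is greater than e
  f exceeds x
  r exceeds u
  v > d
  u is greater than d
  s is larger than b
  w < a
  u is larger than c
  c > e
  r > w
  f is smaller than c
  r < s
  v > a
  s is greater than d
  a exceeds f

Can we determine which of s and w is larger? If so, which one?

The relevant relations are w < a; a < c; c < u; u < r; r < s.
Chaining these gives w < a < c < u < r < s.
So s is larger.

s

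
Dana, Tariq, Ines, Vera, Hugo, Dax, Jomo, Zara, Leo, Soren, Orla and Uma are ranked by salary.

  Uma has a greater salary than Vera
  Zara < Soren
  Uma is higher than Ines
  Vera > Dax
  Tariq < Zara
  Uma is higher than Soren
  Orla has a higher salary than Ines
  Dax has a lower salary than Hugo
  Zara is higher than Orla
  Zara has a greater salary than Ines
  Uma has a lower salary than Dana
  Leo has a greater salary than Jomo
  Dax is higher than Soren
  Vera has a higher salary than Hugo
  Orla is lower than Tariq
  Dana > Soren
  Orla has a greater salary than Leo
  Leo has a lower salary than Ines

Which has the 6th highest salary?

Soren

Piecing the relations together gives one ordering: Jomo < Leo < Ines < Orla < Tariq < Zara < Soren < Dax < Hugo < Vera < Uma < Dana.
The 6th largest is Soren.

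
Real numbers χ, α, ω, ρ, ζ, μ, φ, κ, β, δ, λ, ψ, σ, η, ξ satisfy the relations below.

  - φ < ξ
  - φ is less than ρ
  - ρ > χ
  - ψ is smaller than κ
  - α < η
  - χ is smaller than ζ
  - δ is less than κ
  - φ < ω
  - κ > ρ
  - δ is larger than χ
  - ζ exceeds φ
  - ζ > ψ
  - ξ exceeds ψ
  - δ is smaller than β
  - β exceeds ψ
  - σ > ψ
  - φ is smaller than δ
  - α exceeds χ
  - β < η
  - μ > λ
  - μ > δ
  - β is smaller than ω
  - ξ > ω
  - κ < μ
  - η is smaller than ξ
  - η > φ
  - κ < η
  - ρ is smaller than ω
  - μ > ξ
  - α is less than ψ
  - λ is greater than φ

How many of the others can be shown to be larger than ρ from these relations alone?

From ρ the given relations immediately reach ω, κ.
From those, η, ξ, μ — 5 in total.
Nothing else is reachable above ρ; 5 in all.

5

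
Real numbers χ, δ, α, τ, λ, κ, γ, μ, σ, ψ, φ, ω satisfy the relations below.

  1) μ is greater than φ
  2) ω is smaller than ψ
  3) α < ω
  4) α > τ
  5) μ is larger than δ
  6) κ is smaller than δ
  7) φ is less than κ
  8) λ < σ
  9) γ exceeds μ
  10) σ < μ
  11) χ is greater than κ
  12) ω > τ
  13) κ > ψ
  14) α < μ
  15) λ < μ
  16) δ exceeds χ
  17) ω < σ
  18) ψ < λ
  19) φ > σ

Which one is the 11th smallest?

μ

Chaining the given pairs: τ < α < ω < ψ < λ < σ < φ < κ < χ < δ < μ < γ.
Counting 11 from the smallest end gives μ.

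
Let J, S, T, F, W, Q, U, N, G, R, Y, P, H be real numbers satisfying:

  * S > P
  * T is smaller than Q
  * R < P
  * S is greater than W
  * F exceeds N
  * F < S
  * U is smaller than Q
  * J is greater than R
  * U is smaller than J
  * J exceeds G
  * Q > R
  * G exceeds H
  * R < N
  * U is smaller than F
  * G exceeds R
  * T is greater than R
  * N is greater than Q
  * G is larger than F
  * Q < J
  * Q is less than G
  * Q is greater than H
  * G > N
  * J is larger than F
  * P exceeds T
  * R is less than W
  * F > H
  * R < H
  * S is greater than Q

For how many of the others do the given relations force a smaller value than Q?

The elements the relations force below Q are R, H, U, T — no chain reaches any other.
That is 4.

4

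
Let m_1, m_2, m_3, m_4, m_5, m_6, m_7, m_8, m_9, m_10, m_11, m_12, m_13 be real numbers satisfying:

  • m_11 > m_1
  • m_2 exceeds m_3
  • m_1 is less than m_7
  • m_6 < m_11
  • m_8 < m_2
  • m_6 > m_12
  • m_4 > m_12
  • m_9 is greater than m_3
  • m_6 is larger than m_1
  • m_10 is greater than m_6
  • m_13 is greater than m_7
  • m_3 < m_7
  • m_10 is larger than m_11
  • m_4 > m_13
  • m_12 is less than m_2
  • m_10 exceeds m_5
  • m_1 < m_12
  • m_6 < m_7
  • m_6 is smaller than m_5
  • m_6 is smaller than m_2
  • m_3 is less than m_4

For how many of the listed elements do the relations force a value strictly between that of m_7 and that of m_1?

Chaining upward from m_1 reaches: m_12, m_6, m_5, m_11, m_2, m_10, m_13, m_4.
Chaining downward from m_7 reaches: m_12, m_3, m_6.
Strictly between m_1 and m_7 are those in both lists: m_12, m_6 — 2 elements.

2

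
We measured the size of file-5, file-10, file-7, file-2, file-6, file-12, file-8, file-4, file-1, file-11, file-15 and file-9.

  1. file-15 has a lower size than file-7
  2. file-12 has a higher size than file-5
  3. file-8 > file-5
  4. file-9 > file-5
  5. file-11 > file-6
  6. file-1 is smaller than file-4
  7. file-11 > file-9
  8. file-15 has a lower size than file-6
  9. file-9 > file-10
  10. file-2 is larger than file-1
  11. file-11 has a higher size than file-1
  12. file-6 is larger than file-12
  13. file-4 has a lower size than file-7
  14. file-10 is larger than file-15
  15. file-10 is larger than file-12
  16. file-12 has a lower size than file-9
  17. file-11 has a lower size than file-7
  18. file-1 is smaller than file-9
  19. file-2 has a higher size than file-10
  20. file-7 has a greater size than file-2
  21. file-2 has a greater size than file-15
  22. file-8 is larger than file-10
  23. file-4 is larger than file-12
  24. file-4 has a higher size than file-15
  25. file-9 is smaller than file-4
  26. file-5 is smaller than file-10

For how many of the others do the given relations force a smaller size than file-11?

From file-11 the given relations immediately reach file-1, file-6, file-9.
From those, file-5, file-12, file-15, file-10 — 7 in total.
Nothing else is reachable below file-11; 7 in all.

7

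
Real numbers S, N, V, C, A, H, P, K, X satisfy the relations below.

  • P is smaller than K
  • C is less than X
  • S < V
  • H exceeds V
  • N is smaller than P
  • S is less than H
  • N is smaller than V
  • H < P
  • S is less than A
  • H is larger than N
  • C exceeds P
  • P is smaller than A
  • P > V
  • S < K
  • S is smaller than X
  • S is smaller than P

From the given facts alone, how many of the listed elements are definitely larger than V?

Directly above V: H, P.
One step further: A, C, K (5 so far).
One step further: X (6 so far).
Nothing else is reachable above V; 6 in all.

6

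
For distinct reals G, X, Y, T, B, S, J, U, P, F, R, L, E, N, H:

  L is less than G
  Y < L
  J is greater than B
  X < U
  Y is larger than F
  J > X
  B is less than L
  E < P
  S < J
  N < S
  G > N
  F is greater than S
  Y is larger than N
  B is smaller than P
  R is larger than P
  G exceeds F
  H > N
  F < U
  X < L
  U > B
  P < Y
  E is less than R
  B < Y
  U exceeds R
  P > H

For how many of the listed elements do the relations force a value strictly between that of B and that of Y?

1

Chaining upward from B reaches: P, R, U, J, L, G.
Chaining downward from Y reaches: N, H, E, S, F, P.
Strictly between B and Y are those in both lists: P — 1 element.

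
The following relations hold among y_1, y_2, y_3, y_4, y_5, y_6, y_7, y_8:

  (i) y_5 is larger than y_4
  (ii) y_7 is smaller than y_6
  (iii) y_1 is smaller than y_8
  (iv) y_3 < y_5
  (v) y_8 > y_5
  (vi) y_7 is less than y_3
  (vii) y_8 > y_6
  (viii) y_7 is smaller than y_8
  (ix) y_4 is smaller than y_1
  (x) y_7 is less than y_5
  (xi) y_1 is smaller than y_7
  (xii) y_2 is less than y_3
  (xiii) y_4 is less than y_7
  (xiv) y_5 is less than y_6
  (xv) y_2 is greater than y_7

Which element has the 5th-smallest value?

y_3

Piecing the relations together gives one ordering: y_4 < y_1 < y_7 < y_2 < y_3 < y_5 < y_6 < y_8.
Counting 5 from the smallest end gives y_3.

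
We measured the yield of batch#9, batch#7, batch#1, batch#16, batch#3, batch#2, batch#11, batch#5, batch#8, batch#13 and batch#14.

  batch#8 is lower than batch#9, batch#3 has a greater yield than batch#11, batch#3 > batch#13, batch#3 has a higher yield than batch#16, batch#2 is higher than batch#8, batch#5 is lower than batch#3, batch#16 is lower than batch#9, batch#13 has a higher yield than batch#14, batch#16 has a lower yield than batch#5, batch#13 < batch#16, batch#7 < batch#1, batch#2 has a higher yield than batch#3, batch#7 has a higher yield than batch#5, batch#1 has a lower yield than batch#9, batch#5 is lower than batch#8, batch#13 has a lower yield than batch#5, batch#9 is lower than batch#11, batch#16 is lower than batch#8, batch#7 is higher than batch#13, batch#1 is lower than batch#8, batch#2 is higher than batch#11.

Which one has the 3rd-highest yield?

batch#11

Piecing the relations together gives one ordering: batch#14 < batch#13 < batch#16 < batch#5 < batch#7 < batch#1 < batch#8 < batch#9 < batch#11 < batch#3 < batch#2.
Counting 3 from the largest end gives batch#11.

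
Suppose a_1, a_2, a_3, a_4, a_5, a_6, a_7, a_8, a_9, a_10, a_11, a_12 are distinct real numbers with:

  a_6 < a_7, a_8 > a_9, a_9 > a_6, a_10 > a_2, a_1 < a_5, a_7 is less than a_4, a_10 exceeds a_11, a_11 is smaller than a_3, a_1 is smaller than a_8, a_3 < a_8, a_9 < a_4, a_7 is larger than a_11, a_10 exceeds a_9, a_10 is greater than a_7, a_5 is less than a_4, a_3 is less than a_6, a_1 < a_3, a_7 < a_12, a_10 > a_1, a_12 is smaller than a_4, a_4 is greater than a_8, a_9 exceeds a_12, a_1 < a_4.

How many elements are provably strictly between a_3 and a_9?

3

Chaining upward from a_3 reaches: a_6, a_7, a_12, a_10, a_8, a_4.
Chaining downward from a_9 reaches: a_1, a_11, a_6, a_7, a_12.
Strictly between a_3 and a_9 are those in both lists: a_6, a_7, a_12 — 3 elements.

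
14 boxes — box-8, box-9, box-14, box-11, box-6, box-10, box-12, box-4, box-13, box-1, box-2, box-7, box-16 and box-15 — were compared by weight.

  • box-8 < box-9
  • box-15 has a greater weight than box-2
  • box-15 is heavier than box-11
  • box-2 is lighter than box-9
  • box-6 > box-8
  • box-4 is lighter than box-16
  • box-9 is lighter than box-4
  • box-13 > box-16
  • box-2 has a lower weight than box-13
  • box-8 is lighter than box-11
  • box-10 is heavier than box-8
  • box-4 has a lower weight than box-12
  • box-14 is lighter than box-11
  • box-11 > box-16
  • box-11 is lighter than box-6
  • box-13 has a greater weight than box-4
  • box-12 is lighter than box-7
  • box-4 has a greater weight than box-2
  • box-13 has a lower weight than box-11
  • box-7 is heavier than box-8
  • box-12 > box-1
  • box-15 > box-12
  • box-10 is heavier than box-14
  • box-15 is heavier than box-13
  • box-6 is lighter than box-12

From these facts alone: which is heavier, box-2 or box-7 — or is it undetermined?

box-7

Chaining the given relations: box-2 < box-9 < box-4 < box-16 < box-13 < box-11 < box-6 < box-12 < box-7.
So box-7 is heavier.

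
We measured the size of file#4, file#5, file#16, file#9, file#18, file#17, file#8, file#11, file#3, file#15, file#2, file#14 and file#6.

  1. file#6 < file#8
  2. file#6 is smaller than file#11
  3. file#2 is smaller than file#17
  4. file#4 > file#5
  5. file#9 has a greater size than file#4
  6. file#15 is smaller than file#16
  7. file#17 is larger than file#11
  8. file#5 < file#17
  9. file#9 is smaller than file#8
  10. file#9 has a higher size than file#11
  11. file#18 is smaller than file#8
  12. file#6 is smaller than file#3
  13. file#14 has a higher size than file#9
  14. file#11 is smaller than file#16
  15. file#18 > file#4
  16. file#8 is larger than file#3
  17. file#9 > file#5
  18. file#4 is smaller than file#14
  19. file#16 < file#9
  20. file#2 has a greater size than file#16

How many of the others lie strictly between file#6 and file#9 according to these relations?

Chaining upward from file#6 reaches: file#11, file#16, file#2, file#17, file#3, file#14, file#8.
Chaining downward from file#9 reaches: file#5, file#11, file#15, file#4, file#16.
Strictly between file#6 and file#9 are those in both lists: file#11, file#16 — 2 elements.

2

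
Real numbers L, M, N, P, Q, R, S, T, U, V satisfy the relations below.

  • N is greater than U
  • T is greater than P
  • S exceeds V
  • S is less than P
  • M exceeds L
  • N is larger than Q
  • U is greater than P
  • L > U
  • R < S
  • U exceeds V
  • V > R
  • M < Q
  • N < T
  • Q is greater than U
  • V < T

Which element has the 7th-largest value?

P

Chaining the given pairs: R < V < S < P < U < L < M < Q < N < T.
Counting 7 from the largest end gives P.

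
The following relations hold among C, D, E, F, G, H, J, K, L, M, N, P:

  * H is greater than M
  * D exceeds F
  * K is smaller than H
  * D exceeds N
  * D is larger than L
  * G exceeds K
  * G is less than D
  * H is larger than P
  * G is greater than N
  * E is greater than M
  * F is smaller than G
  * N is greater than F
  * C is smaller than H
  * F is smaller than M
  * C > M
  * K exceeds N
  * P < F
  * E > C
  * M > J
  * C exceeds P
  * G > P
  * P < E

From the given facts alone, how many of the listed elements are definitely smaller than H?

7

The elements the relations force below H are P, J, F, N, K, M, C — no chain reaches any other.
That is 7.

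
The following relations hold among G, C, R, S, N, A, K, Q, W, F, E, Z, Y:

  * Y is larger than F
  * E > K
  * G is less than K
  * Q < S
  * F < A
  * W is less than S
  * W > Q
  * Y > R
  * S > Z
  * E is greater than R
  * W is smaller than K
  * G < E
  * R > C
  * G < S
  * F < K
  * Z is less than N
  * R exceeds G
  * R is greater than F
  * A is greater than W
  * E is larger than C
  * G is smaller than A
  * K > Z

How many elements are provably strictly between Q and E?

Chaining upward from Q reaches: W, K, S, A.
Chaining downward from E reaches: Z, F, C, G, W, R, K.
Strictly between Q and E are those in both lists: W, K — 2 elements.

2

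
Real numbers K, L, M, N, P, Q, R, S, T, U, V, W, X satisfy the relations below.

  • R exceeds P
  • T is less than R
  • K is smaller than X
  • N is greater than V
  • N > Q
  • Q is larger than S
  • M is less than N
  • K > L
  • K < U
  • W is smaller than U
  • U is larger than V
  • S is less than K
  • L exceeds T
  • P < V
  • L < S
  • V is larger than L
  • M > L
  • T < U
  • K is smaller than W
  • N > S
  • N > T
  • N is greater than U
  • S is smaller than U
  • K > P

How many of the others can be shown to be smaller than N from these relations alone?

From N the given relations immediately reach T, S, Q, V, M, U.
From those, L, P, K, W — 10 in total.
No other element is forced below N by the given relations, so the count is 10.

10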